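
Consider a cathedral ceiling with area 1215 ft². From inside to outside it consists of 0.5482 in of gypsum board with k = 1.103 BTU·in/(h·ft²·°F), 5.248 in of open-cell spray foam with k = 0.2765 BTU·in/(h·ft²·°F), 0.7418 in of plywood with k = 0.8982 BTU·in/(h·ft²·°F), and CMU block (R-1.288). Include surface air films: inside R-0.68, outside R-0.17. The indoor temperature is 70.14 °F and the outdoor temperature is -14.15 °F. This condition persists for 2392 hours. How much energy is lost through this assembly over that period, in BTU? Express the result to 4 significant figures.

0.5482/1.103 = 0.49701
5.248/0.2765 = 18.98
0.7418/0.8982 = 0.82587
R_total = 0.68 + 0.49701 + 18.98 + 0.82587 + 1.288 + 0.17 = 22.441 ft²·°F·h/BTU
Q = 1215 × (70.14 − (-14.15)) / 22.441 = 4563.6 BTU/h
E = 4563.6 × 2392 = 10916000 BTU

10920000 BTU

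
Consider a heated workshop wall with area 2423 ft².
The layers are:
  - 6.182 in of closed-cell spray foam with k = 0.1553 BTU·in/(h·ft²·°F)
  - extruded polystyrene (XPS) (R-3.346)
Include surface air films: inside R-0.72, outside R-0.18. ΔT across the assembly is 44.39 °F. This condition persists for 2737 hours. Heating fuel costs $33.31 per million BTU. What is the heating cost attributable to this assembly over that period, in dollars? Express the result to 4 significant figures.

6.182/0.1553 = 39.807
R_total = 0.72 + 39.807 + 3.346 + 0.18 = 44.053 ft²·°F·h/BTU
Q = 2423 × 44.39 / 44.053 = 2441.5 BTU/h
E = 2441.5 × 2737 = 6682500 BTU
Cost = 6682500/10⁶ × 33.31 = $222.59

222.6 dollars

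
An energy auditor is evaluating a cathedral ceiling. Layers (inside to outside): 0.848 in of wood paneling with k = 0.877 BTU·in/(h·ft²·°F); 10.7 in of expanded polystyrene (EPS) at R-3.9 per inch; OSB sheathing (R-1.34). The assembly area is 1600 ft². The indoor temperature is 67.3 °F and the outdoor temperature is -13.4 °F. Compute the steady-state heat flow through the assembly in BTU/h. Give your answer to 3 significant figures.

0.848/0.877 = 0.9669
10.7 × 3.9 = 41.73
R_total = 0.9669 + 41.73 + 1.34 = 44.04 ft²·°F·h/BTU
Q = A·ΔT/R = 1600 × (67.3 − (-13.4)) / 44.04 = 2932 BTU/h

2930 BTU/h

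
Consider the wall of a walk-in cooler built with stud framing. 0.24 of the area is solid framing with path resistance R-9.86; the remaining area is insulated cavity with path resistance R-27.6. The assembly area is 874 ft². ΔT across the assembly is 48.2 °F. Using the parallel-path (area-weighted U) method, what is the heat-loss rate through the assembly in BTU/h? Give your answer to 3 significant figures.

2190 BTU/h

U_eff = 0.76/27.6 + 0.24/9.86 = 0.02754 + 0.02434 = 0.05188
R_eff = 1/U_eff = 19.28 ft²·°F·h/BTU
Q = 874 × 48.2 / 19.28 = 2185 BTU/h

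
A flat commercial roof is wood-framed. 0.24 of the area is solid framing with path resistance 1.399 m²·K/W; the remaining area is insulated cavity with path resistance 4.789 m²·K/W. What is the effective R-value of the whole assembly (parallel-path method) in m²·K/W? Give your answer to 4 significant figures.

3.028 m²·K/W

U_eff = 0.76/4.789 + 0.24/1.399 = 0.1587 + 0.17155 = 0.33025
R_eff = 1/U_eff = 3.028 m²·K/W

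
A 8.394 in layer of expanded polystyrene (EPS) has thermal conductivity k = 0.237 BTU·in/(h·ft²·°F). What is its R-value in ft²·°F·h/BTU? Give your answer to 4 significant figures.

35.42 ft²·°F·h/BTU

R = L/k = 8.394/0.237 = 35.418 ft²·°F·h/BTU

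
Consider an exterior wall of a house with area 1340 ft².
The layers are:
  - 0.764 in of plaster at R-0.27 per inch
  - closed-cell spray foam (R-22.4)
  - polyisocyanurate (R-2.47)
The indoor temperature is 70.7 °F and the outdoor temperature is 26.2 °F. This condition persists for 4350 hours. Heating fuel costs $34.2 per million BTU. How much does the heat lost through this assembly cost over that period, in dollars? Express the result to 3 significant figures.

354 dollars

0.764 × 0.27 = 0.2063
R_total = 0.2063 + 22.4 + 2.47 = 25.08 ft²·°F·h/BTU
Q = 1340 × (70.7 − 26.2) / 25.08 = 2378 BTU/h
E = 2378 × 4350 = 10340000 BTU
Cost = 10340000/10⁶ × 34.2 = $353.8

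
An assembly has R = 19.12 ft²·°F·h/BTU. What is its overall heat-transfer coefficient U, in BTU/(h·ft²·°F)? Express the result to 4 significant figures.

0.05230 BTU/(h·ft²·°F)

U = 1/R = 1/19.12 = 0.052301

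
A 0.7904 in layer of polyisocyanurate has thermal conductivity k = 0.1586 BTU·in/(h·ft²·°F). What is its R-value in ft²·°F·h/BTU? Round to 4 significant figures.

R = L/k = 0.7904/0.1586 = 4.9836 ft²·°F·h/BTU

4.984 ft²·°F·h/BTU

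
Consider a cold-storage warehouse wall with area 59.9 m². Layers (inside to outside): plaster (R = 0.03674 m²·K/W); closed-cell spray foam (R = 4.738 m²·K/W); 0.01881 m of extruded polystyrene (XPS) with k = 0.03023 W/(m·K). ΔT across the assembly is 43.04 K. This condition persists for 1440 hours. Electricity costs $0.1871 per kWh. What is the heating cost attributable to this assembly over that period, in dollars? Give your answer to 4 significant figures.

0.01881/0.03023 = 0.62223
R_total = 0.03674 + 4.738 + 0.62223 = 5.397 m²·K/W
Q = 59.9 × 43.04 / 5.397 = 477.69 W
E = 477.69 W × 1440 h / 1000 = 687.88 kWh
Cost = 687.88 × 0.1871 = $128.7

128.7 dollars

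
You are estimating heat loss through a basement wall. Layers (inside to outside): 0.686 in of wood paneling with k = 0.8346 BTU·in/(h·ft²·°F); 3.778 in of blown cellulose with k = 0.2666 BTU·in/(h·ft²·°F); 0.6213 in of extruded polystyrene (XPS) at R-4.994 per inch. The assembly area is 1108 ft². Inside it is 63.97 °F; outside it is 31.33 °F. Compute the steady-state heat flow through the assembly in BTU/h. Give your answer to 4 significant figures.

0.686/0.8346 = 0.82195
3.778/0.2666 = 14.171
0.6213 × 4.994 = 3.1028
R_total = 0.82195 + 14.171 + 3.1028 = 18.096 ft²·°F·h/BTU
Q = A·ΔT/R = 1108 × (63.97 − 31.33) / 18.096 = 1998.5 BTU/h

1999 BTU/h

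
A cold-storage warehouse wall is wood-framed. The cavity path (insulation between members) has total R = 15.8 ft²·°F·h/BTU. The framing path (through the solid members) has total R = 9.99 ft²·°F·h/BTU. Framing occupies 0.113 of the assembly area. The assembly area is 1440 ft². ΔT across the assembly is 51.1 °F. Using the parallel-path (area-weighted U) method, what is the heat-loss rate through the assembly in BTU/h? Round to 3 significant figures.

4960 BTU/h

U_eff = 0.887/15.8 + 0.113/9.99 = 0.05614 + 0.01131 = 0.06745
R_eff = 1/U_eff = 14.83 ft²·°F·h/BTU
Q = 1440 × 51.1 / 14.83 = 4963 BTU/h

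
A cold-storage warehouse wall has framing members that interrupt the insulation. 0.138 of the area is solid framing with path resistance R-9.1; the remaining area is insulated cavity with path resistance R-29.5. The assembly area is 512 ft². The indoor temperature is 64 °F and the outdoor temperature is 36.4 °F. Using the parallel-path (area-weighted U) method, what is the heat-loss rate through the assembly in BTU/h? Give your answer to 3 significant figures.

U_eff = 0.862/29.5 + 0.138/9.1 = 0.02922 + 0.01516 = 0.04439
R_eff = 1/U_eff = 22.53 ft²·°F·h/BTU
Q = 512 × (64 − 36.4) / 22.53 = 627.2 BTU/h

627 BTU/h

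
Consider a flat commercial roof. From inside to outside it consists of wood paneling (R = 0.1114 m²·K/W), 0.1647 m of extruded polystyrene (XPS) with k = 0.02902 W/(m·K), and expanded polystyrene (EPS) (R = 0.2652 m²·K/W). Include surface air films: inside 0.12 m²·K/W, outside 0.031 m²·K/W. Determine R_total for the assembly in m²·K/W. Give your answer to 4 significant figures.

6.203 m²·K/W

0.1647/0.02902 = 5.6754
R_total = 0.12 + 0.1114 + 5.6754 + 0.2652 + 0.031 = 6.203 m²·K/W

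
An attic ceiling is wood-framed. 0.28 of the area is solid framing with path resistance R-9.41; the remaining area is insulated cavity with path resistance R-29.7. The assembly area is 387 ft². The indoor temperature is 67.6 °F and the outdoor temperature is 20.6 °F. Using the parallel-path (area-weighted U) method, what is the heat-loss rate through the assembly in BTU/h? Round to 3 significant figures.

U_eff = 0.72/29.7 + 0.28/9.41 = 0.02424 + 0.02976 = 0.054
R_eff = 1/U_eff = 18.52 ft²·°F·h/BTU
Q = 387 × (67.6 − 20.6) / 18.52 = 982.2 BTU/h

982 BTU/h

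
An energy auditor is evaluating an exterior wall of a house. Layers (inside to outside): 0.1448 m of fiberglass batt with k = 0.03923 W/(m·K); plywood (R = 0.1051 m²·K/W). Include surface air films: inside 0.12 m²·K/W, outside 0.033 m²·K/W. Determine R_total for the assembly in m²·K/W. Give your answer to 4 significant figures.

3.949 m²·K/W

0.1448/0.03923 = 3.6911
R_total = 0.12 + 3.6911 + 0.1051 + 0.033 = 3.9492 m²·K/W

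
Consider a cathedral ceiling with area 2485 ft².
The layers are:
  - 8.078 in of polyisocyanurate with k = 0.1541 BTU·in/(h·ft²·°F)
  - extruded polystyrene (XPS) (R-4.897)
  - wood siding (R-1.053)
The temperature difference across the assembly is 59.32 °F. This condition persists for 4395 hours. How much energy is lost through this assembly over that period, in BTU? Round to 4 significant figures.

11100000 BTU

8.078/0.1541 = 52.421
R_total = 52.421 + 4.897 + 1.053 = 58.371 ft²·°F·h/BTU
Q = 2485 × 59.32 / 58.371 = 2525.4 BTU/h
E = 2525.4 × 4395 = 11099000 BTU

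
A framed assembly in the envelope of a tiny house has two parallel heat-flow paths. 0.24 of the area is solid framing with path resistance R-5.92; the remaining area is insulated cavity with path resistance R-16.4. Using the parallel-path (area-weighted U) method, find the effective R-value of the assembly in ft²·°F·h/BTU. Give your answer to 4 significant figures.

11.51 ft²·°F·h/BTU

U_eff = 0.76/16.4 + 0.24/5.92 = 0.046341 + 0.040541 = 0.086882
R_eff = 1/U_eff = 11.51 ft²·°F·h/BTU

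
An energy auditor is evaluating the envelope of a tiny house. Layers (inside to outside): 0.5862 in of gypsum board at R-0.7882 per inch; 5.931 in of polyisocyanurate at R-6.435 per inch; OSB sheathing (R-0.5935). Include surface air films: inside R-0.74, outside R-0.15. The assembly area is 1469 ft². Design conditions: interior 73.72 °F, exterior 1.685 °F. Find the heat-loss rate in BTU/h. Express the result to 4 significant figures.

0.5862 × 0.7882 = 0.46204
5.931 × 6.435 = 38.166
R_total = 0.74 + 0.46204 + 38.166 + 0.5935 + 0.15 = 40.112 ft²·°F·h/BTU
Q = A·ΔT/R = 1469 × (73.72 − 1.685) / 40.112 = 2638.1 BTU/h

2638 BTU/h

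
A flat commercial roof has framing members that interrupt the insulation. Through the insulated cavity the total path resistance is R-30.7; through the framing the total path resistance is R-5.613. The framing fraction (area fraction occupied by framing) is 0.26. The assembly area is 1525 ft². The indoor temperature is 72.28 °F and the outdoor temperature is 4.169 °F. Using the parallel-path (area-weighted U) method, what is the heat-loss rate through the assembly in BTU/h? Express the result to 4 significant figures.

U_eff = 0.74/30.7 + 0.26/5.613 = 0.024104 + 0.046321 = 0.070425
R_eff = 1/U_eff = 14.199 ft²·°F·h/BTU
Q = 1525 × (72.28 − 4.169) / 14.199 = 7315 BTU/h

7315 BTU/h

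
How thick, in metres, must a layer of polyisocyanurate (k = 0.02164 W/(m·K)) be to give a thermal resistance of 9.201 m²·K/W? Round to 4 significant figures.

L = R·k = 9.201 × 0.02164 = 0.19911 m

0.1991 m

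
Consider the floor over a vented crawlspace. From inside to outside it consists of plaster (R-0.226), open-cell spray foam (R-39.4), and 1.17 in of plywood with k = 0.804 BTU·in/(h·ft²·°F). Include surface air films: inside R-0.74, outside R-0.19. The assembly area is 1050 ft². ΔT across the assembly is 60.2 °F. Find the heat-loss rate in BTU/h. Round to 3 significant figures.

1.17/0.804 = 1.455
R_total = 0.74 + 0.226 + 39.4 + 1.455 + 0.19 = 42.01 ft²·°F·h/BTU
Q = A·ΔT/R = 1050 × 60.2 / 42.01 = 1505 BTU/h

1500 BTU/h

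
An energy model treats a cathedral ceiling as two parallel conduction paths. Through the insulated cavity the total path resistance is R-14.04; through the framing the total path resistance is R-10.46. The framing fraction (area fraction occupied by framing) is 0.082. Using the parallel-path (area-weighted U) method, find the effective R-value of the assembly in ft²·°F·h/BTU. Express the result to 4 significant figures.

U_eff = 0.918/14.04 + 0.082/10.46 = 0.065385 + 0.0078394 = 0.073224
R_eff = 1/U_eff = 13.657 ft²·°F·h/BTU

13.66 ft²·°F·h/BTU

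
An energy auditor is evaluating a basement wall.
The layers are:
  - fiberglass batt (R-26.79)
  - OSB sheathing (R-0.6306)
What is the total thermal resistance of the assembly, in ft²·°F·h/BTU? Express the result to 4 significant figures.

R_total = 26.79 + 0.6306 = 27.421 ft²·°F·h/BTU

27.42 ft²·°F·h/BTU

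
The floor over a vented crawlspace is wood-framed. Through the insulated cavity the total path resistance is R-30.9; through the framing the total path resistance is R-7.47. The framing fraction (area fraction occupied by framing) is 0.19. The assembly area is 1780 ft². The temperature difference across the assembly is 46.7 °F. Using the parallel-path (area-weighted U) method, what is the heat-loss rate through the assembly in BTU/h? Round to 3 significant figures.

4290 BTU/h

U_eff = 0.81/30.9 + 0.19/7.47 = 0.02621 + 0.02544 = 0.05165
R_eff = 1/U_eff = 19.36 ft²·°F·h/BTU
Q = 1780 × 46.7 / 19.36 = 4293 BTU/h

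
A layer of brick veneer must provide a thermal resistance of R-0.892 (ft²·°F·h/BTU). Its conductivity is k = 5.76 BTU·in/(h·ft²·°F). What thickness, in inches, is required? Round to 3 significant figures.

L = R × k = 0.892 × 5.76 = 5.138 in

5.14 in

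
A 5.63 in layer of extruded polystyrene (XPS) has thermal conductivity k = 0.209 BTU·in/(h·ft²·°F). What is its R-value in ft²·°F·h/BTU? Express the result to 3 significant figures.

26.9 ft²·°F·h/BTU

R = L/k = 5.63/0.209 = 26.94 ft²·°F·h/BTU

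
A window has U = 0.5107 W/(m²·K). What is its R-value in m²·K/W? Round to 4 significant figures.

1.958 m²·K/W

R = 1/U = 1/0.5107 = 1.9581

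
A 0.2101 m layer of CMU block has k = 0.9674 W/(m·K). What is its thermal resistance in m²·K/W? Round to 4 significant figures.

R = L/k = 0.2101/0.9674 = 0.21718 m²·K/W

0.2172 m²·K/W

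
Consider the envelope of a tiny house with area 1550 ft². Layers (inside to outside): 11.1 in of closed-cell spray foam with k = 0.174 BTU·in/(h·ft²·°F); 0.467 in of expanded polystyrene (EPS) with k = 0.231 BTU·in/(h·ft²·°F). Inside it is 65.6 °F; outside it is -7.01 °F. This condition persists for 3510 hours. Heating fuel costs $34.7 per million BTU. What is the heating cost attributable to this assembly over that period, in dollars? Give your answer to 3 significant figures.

208 dollars

11.1/0.174 = 63.79
0.467/0.231 = 2.022
R_total = 63.79 + 2.022 = 65.81 ft²·°F·h/BTU
Q = 1550 × (65.6 − (-7.01)) / 65.81 = 1710 BTU/h
E = 1710 × 3510 = 6002000 BTU
Cost = 6002000/10⁶ × 34.7 = $208.3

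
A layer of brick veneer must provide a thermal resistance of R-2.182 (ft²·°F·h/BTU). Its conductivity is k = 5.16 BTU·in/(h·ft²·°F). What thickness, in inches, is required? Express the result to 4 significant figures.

11.26 in

L = R × k = 2.182 × 5.16 = 11.259 in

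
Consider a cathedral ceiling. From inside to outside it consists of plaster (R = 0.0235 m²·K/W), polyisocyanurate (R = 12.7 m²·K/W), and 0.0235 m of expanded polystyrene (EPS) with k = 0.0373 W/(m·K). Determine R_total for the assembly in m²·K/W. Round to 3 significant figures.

0.0235/0.0373 = 0.63
R_total = 0.0235 + 12.7 + 0.63 = 13.35 m²·K/W

13.4 m²·K/W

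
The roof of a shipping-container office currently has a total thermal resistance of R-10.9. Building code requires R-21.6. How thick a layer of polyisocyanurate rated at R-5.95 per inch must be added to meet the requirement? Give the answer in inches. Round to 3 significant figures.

1.80 in

ΔR = 21.6 − 10.9 = 10.7 ft²·°F·h/BTU
L = ΔR / (R/in) = 10.7/5.95 = 1.798 in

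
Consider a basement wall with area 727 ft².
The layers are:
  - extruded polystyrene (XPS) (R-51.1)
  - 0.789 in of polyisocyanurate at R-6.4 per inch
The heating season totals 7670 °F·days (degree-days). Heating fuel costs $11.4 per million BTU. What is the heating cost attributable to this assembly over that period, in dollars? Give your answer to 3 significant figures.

0.789 × 6.4 = 5.05
R_total = 51.1 + 5.05 = 56.15 ft²·°F·h/BTU
E = A × HDD × 24 / R = 727 × 7670 × 24 / 56.15 = 2383000 BTU
Cost = 2383000/10⁶ × 11.4 = $27.17

27.2 dollars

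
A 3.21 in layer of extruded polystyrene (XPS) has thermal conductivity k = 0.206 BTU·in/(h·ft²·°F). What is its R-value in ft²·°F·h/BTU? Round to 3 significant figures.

R = L/k = 3.21/0.206 = 15.58 ft²·°F·h/BTU

15.6 ft²·°F·h/BTU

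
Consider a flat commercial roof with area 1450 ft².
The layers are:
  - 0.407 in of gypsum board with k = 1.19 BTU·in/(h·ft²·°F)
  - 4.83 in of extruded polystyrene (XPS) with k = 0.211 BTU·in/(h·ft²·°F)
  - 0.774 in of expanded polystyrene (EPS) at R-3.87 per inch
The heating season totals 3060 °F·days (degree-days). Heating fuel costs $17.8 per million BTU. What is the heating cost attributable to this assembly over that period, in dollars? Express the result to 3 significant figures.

0.407/1.19 = 0.342
4.83/0.211 = 22.89
0.774 × 3.87 = 2.995
R_total = 0.342 + 22.89 + 2.995 = 26.23 ft²·°F·h/BTU
E = A × HDD × 24 / R = 1450 × 3060 × 24 / 26.23 = 4060000 BTU
Cost = 4060000/10⁶ × 17.8 = $72.27

72.3 dollars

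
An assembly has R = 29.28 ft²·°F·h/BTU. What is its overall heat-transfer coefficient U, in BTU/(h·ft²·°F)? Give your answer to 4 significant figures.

0.03415 BTU/(h·ft²·°F)

U = 1/R = 1/29.28 = 0.034153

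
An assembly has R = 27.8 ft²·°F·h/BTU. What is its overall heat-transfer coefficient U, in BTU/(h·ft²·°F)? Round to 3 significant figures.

U = 1/R = 1/27.8 = 0.03597

0.0360 BTU/(h·ft²·°F)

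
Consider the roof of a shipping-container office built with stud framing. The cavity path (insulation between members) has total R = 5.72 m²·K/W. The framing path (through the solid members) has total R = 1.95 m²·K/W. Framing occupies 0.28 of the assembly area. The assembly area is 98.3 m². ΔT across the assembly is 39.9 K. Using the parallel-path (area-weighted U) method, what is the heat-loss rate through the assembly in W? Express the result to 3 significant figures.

U_eff = 0.72/5.72 + 0.28/1.95 = 0.1259 + 0.1436 = 0.2695
R_eff = 1/U_eff = 3.711 m²·K/W
Q = 98.3 × 39.9 / 3.711 = 1057 W

1060 W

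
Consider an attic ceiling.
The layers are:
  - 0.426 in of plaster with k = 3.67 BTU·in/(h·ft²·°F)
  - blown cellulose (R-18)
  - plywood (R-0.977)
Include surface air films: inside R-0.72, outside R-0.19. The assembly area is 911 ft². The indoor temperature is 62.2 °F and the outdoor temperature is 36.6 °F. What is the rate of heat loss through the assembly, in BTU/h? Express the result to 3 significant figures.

0.426/3.67 = 0.1161
R_total = 0.72 + 0.1161 + 18 + 0.977 + 0.19 = 20 ft²·°F·h/BTU
Q = A·ΔT/R = 911 × (62.2 − 36.6) / 20 = 1166 BTU/h

1170 BTU/h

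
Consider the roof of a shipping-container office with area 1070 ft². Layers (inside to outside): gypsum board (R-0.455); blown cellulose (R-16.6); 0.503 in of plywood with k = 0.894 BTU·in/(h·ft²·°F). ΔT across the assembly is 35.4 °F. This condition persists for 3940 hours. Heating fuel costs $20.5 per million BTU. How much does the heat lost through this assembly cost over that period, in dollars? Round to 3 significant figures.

174 dollars

0.503/0.894 = 0.5626
R_total = 0.455 + 16.6 + 0.5626 = 17.62 ft²·°F·h/BTU
Q = 1070 × 35.4 / 17.62 = 2150 BTU/h
E = 2150 × 3940 = 8471000 BTU
Cost = 8471000/10⁶ × 20.5 = $173.7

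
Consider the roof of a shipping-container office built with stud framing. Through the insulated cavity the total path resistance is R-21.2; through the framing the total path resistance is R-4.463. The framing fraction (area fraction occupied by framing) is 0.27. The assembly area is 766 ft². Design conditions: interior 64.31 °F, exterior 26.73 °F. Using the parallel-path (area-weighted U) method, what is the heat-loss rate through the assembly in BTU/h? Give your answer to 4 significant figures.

2733 BTU/h

U_eff = 0.73/21.2 + 0.27/4.463 = 0.034434 + 0.060497 = 0.094931
R_eff = 1/U_eff = 10.534 ft²·°F·h/BTU
Q = 766 × (64.31 − 26.73) / 10.534 = 2732.7 BTU/h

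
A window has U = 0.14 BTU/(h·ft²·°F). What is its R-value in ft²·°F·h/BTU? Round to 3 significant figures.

7.14 ft²·°F·h/BTU

R = 1/U = 1/0.14 = 7.143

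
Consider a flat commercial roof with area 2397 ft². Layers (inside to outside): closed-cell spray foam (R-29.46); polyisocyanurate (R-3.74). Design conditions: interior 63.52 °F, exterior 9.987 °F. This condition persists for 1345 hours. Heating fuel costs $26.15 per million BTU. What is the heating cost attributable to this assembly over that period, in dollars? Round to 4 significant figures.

135.9 dollars

R_total = 29.46 + 3.74 = 33.2 ft²·°F·h/BTU
Q = 2397 × (63.52 − 9.987) / 33.2 = 3865 BTU/h
E = 3865 × 1345 = 5198400 BTU
Cost = 5198400/10⁶ × 26.15 = $135.94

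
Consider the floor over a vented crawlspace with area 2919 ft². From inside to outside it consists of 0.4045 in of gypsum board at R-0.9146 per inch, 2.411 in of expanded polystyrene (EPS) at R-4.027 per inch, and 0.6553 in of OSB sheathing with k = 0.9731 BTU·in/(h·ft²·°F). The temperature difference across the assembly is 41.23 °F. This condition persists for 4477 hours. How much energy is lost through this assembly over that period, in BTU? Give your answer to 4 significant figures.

0.4045 × 0.9146 = 0.36996
2.411 × 4.027 = 9.7091
0.6553/0.9731 = 0.67341
R_total = 0.36996 + 9.7091 + 0.67341 = 10.752 ft²·°F·h/BTU
Q = 2919 × 41.23 / 10.752 = 11193 BTU/h
E = 11193 × 4477 = 50110000 BTU

50110000 BTU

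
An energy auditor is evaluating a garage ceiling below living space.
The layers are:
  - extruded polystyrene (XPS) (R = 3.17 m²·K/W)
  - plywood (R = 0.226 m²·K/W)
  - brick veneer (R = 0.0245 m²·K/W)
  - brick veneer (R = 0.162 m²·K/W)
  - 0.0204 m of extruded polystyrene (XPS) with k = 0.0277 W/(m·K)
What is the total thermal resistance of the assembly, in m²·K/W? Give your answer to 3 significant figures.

0.0204/0.0277 = 0.7365
R_total = 3.17 + 0.226 + 0.0245 + 0.162 + 0.7365 = 4.319 m²·K/W

4.32 m²·K/W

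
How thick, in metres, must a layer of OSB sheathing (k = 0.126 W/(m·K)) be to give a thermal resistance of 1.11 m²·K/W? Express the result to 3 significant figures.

L = R·k = 1.11 × 0.126 = 0.1399 m

0.140 m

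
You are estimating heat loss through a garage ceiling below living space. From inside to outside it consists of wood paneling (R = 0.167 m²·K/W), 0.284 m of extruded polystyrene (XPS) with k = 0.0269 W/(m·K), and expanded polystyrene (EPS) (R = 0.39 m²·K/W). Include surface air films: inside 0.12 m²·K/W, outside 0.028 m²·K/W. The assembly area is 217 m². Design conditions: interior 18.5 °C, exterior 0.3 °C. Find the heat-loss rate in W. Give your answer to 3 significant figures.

0.284/0.0269 = 10.56
R_total = 0.12 + 0.167 + 10.56 + 0.39 + 0.028 = 11.26 m²·K/W
Q = A·ΔT/R = 217 × (18.5 − 0.3) / 11.26 = 350.7 W

351 W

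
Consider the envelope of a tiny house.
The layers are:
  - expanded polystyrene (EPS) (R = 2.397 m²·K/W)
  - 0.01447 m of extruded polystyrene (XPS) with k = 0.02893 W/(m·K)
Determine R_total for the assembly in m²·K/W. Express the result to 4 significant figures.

0.01447/0.02893 = 0.50017
R_total = 2.397 + 0.50017 = 2.8972 m²·K/W

2.897 m²·K/W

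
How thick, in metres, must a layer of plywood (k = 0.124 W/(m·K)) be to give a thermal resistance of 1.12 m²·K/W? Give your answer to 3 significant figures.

L = R·k = 1.12 × 0.124 = 0.1389 m

0.139 m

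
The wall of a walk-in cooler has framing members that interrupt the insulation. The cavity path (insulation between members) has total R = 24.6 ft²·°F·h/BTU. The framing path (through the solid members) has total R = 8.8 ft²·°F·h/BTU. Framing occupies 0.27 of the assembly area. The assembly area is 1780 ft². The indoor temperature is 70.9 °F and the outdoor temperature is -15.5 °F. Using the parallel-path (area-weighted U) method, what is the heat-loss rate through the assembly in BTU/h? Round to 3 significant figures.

9280 BTU/h

U_eff = 0.73/24.6 + 0.27/8.8 = 0.02967 + 0.03068 = 0.06036
R_eff = 1/U_eff = 16.57 ft²·°F·h/BTU
Q = 1780 × (70.9 − (-15.5)) / 16.57 = 9282 BTU/h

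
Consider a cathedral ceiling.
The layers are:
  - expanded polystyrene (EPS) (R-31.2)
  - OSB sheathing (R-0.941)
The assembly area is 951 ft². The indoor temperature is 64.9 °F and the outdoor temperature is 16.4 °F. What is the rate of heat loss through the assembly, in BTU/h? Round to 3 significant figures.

R_total = 31.2 + 0.941 = 32.14 ft²·°F·h/BTU
Q = A·ΔT/R = 951 × (64.9 − 16.4) / 32.14 = 1435 BTU/h

1440 BTU/h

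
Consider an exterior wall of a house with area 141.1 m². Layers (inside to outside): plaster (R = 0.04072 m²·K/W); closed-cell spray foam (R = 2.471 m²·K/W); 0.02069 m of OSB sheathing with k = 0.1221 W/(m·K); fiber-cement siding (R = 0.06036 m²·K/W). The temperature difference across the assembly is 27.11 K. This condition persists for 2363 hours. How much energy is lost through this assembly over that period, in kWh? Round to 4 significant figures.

0.02069/0.1221 = 0.16945
R_total = 0.04072 + 2.471 + 0.16945 + 0.06036 = 2.7415 m²·K/W
Q = 141.1 × 27.11 / 2.7415 = 1395.3 W
E = 1395.3 W × 2363 h / 1000 = 3297.1 kWh

3297 kWh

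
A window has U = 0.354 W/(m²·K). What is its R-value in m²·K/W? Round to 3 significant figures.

R = 1/U = 1/0.354 = 2.825

2.82 m²·K/W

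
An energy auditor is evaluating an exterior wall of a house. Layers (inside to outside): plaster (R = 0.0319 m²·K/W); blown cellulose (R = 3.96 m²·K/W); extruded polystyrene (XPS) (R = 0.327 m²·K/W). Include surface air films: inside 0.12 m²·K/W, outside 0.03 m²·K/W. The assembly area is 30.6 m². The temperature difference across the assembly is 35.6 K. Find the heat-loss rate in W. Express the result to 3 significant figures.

R_total = 0.12 + 0.0319 + 3.96 + 0.327 + 0.03 = 4.469 m²·K/W
Q = A·ΔT/R = 30.6 × 35.6 / 4.469 = 243.8 W

244 W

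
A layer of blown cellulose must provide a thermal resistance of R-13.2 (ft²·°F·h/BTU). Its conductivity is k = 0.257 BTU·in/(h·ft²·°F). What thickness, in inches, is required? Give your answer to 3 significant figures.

3.39 in

L = R × k = 13.2 × 0.257 = 3.392 in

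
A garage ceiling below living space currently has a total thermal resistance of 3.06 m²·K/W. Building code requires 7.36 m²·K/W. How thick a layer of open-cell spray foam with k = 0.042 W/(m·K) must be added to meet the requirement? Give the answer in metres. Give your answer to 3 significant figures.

0.181 m

ΔR = 7.36 − 3.06 = 4.3 m²·K/W
L = ΔR × k = 4.3 × 0.042 = 0.1806 m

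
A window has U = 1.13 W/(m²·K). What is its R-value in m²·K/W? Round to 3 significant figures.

R = 1/U = 1/1.13 = 0.885

0.885 m²·K/W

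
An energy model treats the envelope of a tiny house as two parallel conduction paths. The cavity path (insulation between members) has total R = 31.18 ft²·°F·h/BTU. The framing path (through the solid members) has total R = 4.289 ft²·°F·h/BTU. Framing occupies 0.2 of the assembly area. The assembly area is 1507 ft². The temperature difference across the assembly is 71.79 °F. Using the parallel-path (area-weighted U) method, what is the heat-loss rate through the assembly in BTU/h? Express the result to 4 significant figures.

U_eff = 0.8/31.18 + 0.2/4.289 = 0.025657 + 0.046631 = 0.072288
R_eff = 1/U_eff = 13.833 ft²·°F·h/BTU
Q = 1507 × 71.79 / 13.833 = 7820.7 BTU/h

7821 BTU/h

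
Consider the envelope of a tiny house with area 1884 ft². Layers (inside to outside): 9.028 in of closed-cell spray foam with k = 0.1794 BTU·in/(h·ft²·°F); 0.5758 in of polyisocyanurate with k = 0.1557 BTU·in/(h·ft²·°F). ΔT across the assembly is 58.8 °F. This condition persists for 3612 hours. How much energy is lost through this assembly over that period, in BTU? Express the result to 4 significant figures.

7407000 BTU

9.028/0.1794 = 50.323
0.5758/0.1557 = 3.6981
R_total = 50.323 + 3.6981 = 54.021 ft²·°F·h/BTU
Q = 1884 × 58.8 / 54.021 = 2050.7 BTU/h
E = 2050.7 × 3612 = 7407000 BTU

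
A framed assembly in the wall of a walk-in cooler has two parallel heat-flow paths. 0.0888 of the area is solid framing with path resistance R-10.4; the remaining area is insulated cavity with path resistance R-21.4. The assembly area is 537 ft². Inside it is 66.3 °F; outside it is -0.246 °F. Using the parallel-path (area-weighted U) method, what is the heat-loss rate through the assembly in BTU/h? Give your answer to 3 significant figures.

1830 BTU/h

U_eff = 0.9112/21.4 + 0.0888/10.4 = 0.04258 + 0.008538 = 0.05112
R_eff = 1/U_eff = 19.56 ft²·°F·h/BTU
Q = 537 × (66.3 − (-0.246)) / 19.56 = 1827 BTU/h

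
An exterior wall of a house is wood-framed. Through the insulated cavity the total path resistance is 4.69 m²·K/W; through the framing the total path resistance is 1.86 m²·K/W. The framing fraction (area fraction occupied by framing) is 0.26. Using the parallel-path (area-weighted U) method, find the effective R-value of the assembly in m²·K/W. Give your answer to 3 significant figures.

3.36 m²·K/W

U_eff = 0.74/4.69 + 0.26/1.86 = 0.1578 + 0.1398 = 0.2976
R_eff = 1/U_eff = 3.361 m²·K/W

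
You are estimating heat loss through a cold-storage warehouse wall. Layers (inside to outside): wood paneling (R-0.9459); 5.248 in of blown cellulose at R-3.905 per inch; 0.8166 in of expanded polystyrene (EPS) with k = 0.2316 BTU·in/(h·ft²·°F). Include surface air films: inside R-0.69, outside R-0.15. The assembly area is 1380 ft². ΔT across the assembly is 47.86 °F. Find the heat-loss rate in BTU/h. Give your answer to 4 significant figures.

2559 BTU/h

5.248 × 3.905 = 20.493
0.8166/0.2316 = 3.5259
R_total = 0.69 + 0.9459 + 20.493 + 3.5259 + 0.15 = 25.805 ft²·°F·h/BTU
Q = A·ΔT/R = 1380 × 47.86 / 25.805 = 2559.4 BTU/h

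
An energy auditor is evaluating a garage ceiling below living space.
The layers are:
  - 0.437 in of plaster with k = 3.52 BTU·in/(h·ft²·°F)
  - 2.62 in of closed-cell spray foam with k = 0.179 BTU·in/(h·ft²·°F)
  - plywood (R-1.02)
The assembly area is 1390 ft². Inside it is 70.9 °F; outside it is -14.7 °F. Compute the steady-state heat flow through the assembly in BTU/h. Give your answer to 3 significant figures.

7540 BTU/h

0.437/3.52 = 0.1241
2.62/0.179 = 14.64
R_total = 0.1241 + 14.64 + 1.02 = 15.78 ft²·°F·h/BTU
Q = A·ΔT/R = 1390 × (70.9 − (-14.7)) / 15.78 = 7540 BTU/h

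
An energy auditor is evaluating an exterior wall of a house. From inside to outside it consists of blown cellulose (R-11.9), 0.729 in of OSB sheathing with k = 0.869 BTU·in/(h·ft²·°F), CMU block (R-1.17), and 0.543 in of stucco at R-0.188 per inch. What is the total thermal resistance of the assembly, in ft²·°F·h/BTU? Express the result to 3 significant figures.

14.0 ft²·°F·h/BTU

0.729/0.869 = 0.8389
0.543 × 0.188 = 0.1021
R_total = 11.9 + 0.8389 + 1.17 + 0.1021 = 14.01 ft²·°F·h/BTU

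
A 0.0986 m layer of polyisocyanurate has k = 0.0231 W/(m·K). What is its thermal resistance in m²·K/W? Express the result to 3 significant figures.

R = L/k = 0.0986/0.0231 = 4.268 m²·K/W

4.27 m²·K/W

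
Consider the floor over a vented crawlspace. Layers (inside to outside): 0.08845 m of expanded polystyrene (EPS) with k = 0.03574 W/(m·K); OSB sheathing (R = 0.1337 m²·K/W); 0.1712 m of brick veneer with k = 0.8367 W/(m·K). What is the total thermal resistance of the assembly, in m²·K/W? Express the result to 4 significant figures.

0.08845/0.03574 = 2.4748
0.1712/0.8367 = 0.20461
R_total = 2.4748 + 0.1337 + 0.20461 = 2.8131 m²·K/W

2.813 m²·K/W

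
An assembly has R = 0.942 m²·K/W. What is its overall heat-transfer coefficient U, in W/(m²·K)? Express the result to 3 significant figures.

1.06 W/(m²·K)

U = 1/R = 1/0.942 = 1.062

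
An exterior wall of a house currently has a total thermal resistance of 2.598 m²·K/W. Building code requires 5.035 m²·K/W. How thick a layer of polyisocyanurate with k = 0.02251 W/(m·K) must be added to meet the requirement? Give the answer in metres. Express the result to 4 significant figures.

0.05486 m

ΔR = 5.035 − 2.598 = 2.437 m²·K/W
L = ΔR × k = 2.437 × 0.02251 = 0.054857 m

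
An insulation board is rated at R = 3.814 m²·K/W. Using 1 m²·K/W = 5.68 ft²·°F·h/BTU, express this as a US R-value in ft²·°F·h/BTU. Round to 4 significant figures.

R_US = 3.814 × 5.68 = 21.664

21.66 ft²·°F·h/BTU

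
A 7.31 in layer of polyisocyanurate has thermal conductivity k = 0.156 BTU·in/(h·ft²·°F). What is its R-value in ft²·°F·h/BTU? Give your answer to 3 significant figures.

R = L/k = 7.31/0.156 = 46.86 ft²·°F·h/BTU

46.9 ft²·°F·h/BTU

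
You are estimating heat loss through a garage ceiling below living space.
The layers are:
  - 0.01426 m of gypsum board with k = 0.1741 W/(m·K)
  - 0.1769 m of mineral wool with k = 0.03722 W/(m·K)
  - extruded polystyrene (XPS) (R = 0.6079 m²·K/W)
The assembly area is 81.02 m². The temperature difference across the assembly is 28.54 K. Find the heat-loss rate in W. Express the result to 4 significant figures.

424.9 W

0.01426/0.1741 = 0.081907
0.1769/0.03722 = 4.7528
R_total = 0.081907 + 4.7528 + 0.6079 = 5.4426 m²·K/W
Q = A·ΔT/R = 81.02 × 28.54 / 5.4426 = 424.85 W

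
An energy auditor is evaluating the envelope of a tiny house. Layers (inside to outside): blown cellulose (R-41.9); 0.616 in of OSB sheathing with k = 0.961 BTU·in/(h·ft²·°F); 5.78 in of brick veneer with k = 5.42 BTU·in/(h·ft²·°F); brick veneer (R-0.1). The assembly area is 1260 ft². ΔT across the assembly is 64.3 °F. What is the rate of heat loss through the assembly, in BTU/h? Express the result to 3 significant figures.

0.616/0.961 = 0.641
5.78/5.42 = 1.066
R_total = 41.9 + 0.641 + 1.066 + 0.1 = 43.71 ft²·°F·h/BTU
Q = A·ΔT/R = 1260 × 64.3 / 43.71 = 1854 BTU/h

1850 BTU/h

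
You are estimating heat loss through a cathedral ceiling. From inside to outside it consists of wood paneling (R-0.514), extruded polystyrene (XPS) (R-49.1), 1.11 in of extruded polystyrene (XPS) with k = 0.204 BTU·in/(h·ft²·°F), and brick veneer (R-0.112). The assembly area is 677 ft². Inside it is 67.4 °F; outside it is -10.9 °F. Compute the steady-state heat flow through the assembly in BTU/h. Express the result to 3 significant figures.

1.11/0.204 = 5.441
R_total = 0.514 + 49.1 + 5.441 + 0.112 = 55.17 ft²·°F·h/BTU
Q = A·ΔT/R = 677 × (67.4 − (-10.9)) / 55.17 = 960.9 BTU/h

961 BTU/h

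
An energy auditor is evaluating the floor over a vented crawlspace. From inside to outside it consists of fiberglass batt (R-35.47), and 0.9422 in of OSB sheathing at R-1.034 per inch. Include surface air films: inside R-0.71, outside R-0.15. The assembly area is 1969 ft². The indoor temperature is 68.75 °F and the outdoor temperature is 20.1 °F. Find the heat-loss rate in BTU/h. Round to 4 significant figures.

0.9422 × 1.034 = 0.97423
R_total = 0.71 + 35.47 + 0.97423 + 0.15 = 37.304 ft²·°F·h/BTU
Q = A·ΔT/R = 1969 × (68.75 − 20.1) / 37.304 = 2567.9 BTU/h

2568 BTU/h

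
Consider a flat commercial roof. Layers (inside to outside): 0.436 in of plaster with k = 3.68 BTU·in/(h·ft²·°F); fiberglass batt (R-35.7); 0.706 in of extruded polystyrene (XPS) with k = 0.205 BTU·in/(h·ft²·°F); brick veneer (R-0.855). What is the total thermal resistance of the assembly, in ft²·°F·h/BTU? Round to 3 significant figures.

0.436/3.68 = 0.1185
0.706/0.205 = 3.444
R_total = 0.1185 + 35.7 + 3.444 + 0.855 = 40.12 ft²·°F·h/BTU

40.1 ft²·°F·h/BTU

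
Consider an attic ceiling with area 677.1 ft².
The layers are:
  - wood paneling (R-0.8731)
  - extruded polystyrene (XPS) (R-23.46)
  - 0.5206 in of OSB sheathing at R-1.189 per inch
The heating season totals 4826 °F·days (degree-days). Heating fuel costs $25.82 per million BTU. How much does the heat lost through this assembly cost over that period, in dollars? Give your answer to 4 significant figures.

0.5206 × 1.189 = 0.61899
R_total = 0.8731 + 23.46 + 0.61899 = 24.952 ft²·°F·h/BTU
E = A × HDD × 24 / R = 677.1 × 4826 × 24 / 24.952 = 3143000 BTU
Cost = 3143000/10⁶ × 25.82 = $81.152

81.15 dollars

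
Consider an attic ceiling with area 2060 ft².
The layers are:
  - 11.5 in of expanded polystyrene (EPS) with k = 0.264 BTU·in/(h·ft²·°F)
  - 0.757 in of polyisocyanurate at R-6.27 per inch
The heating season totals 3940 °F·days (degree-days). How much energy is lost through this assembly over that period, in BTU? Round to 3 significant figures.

4030000 BTU

11.5/0.264 = 43.56
0.757 × 6.27 = 4.746
R_total = 43.56 + 4.746 = 48.31 ft²·°F·h/BTU
E = A × HDD × 24 / R = 2060 × 3940 × 24 / 48.31 = 4032000 BTU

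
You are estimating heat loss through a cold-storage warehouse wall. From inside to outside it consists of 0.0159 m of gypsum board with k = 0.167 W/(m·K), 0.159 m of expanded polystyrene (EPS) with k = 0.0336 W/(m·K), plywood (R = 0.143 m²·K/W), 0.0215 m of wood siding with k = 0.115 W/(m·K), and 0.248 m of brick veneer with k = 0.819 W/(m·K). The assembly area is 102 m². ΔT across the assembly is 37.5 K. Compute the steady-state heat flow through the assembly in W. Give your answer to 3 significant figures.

0.0159/0.167 = 0.09521
0.159/0.0336 = 4.732
0.0215/0.115 = 0.187
0.248/0.819 = 0.3028
R_total = 0.09521 + 4.732 + 0.143 + 0.187 + 0.3028 = 5.46 m²·K/W
Q = A·ΔT/R = 102 × 37.5 / 5.46 = 700.5 W

701 W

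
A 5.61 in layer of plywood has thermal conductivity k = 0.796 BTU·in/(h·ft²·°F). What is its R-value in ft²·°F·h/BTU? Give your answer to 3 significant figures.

7.05 ft²·°F·h/BTU

R = L/k = 5.61/0.796 = 7.048 ft²·°F·h/BTU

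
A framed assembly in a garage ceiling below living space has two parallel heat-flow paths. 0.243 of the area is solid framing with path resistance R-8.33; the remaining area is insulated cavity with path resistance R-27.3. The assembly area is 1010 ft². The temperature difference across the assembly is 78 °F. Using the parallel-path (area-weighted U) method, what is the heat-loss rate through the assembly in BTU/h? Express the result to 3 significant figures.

4480 BTU/h

U_eff = 0.757/27.3 + 0.243/8.33 = 0.02773 + 0.02917 = 0.0569
R_eff = 1/U_eff = 17.57 ft²·°F·h/BTU
Q = 1010 × 78 / 17.57 = 4483 BTU/h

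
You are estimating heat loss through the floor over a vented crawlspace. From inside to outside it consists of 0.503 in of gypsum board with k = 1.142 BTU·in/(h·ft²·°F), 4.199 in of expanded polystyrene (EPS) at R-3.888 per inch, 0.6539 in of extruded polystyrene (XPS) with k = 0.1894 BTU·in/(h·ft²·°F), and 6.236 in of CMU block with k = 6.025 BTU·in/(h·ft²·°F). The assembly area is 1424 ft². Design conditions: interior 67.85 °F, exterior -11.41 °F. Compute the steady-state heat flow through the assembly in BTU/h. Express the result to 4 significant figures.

5310 BTU/h

0.503/1.142 = 0.44046
4.199 × 3.888 = 16.326
0.6539/0.1894 = 3.4525
6.236/6.025 = 1.035
R_total = 0.44046 + 16.326 + 3.4525 + 1.035 = 21.254 ft²·°F·h/BTU
Q = A·ΔT/R = 1424 × (67.85 − (-11.41)) / 21.254 = 5310.4 BTU/h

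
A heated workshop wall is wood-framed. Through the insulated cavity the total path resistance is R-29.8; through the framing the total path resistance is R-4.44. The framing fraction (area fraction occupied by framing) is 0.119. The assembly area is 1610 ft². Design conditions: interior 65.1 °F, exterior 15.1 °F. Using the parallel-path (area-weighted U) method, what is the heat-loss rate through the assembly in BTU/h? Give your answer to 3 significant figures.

4540 BTU/h

U_eff = 0.881/29.8 + 0.119/4.44 = 0.02956 + 0.0268 = 0.05637
R_eff = 1/U_eff = 17.74 ft²·°F·h/BTU
Q = 1610 × (65.1 − 15.1) / 17.74 = 4537 BTU/h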